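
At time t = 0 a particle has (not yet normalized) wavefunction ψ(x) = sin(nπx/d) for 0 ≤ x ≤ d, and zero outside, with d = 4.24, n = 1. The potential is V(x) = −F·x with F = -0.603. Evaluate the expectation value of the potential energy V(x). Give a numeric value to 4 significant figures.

1.278

⟨V⟩ = ∫ V(x)·|ψ|² dx / ∫|ψ|² dx.
With sin²θ = (1 − cos2θ)/2 on 0 ≤ x ≤ d: ∫sin²(nπx/d) dx = d/2, ∫x·sin²(nπx/d) dx = d²/4, ∫x²·sin²(nπx/d) dx = d³·(1/6 − 1/(4n²π²)); higher powers xᵏ the same way, integrating xᵏ·cos(2nπx/d) by parts.
State is unnormalized: ∫|ψ|² dx = 2.1200, and ∫ψ*·V(x)·ψ dx = 2.7101, so ⟨V⟩ = 2.7101 / 2.1200.
⟨V⟩ = 1.2784.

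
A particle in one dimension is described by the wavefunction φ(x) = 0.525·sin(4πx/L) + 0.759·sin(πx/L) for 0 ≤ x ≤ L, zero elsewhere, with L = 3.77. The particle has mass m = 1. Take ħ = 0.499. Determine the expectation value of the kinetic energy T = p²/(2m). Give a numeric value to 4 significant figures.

T = −(ħ²/2m) d²/dx², so ⟨T⟩ = −(ħ²/2m) ∫ φ*·φ'' dx / ∫|φ|² dx; with m = 1.
d²/dx² sin(jπx/L) = −(jπ/L)²·sin(jπx/L); on 0 ≤ x ≤ L, ∫sin²(jπx/L) dx = L/2 and ∫sin(jπx/L)·sin(lπx/L) dx = 0 for j ≠ l, so only diagonal terms survive in ∫|φ|² and ∫φ·φ″; ∫φ·φ′ dx = [φ²/2] between the walls = 0.
State is unnormalized: ∫|φ|² dx = 1.6055, and ∫φ*·(−ħ²/2m · φ'') dx = 0.81257, so ⟨T⟩ = 0.81257 / 1.6055.
⟨T⟩ = 0.50612.

0.5061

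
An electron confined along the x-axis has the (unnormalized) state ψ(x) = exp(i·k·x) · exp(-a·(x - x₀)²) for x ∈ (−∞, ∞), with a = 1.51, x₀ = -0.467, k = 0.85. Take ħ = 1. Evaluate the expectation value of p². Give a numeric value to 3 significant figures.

2.23

p² ψ = −ħ² d²ψ/dx²; ⟨p²⟩ = −ħ² ∫ ψ*·ψ'' dx / ∫|ψ|² dx.
Gaussian moments (u = x − x₀): ∫u^(2j)·e^(−2au²) du = (2j−1)!!/(4a)^j · √(π/(2a)), odd powers integrate to 0; here √(π/(2a)) = 1.0199. Derivatives: ψ′ = (ik − 2au)·ψ, ψ″ = ((ik − 2au)² − 2a)·ψ; the odd-in-u pieces drop out.
State is unnormalized: ∫|ψ|² dx = 1.0199, and ∫ψ*·(−ħ² ψ'') dx = 2.2770, so ⟨p²⟩ = 2.2770 / 1.0199.
⟨p²⟩ = 2.2325.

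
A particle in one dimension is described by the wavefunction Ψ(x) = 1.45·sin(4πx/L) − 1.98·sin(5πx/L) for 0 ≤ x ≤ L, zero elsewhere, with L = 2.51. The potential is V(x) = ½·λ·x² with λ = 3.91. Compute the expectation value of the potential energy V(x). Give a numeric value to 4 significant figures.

⟨V⟩ = ∫ V(x)·|Ψ|² dx / ∫|Ψ|² dx.
On 0 ≤ x ≤ L (j ≠ l): ∫sin²(jπx/L) dx = L/2, ∫sin(jπx/L)·sin(lπx/L) dx = 0; diagonal moments ∫x·sin²(jπx/L) dx = L²/4, ∫x²·sin²(jπx/L) dx = L³·(1/6 − 1/(4j²π²)); cross terms ∫x·sin(jπx/L)·sin(lπx/L) dx = 0 for j + l even and −4jlL²/(π²(j² − l²)²) for j + l odd, ∫x²·sin(jπx/L)·sin(lπx/L) dx = (−1)^(j+l)·4jlL³/(π²(j² − l²)²); higher powers the same way via product-to-sum and parts.
State is unnormalized: ∫|Ψ|² dx = 7.5587, and ∫Ψ*·V(x)·Ψ dx = 48.571, so ⟨V⟩ = 48.571 / 7.5587.
⟨V⟩ = 6.4258.

6.426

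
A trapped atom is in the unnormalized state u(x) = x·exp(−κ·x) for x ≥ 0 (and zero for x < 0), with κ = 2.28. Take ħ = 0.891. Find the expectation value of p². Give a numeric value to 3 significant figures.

4.13

p² u = −ħ² d²u/dx²; ⟨p²⟩ = −ħ² ∫ u*·u'' dx / ∫|u|² dx.
Differentiate x·exp(−κ·x) with the product rule; every integrand then reduces to terms xʲ·e^(−2κx) on [0, ∞), with ∫₀^∞ xʲ·e^(−2κx) dx = j!/(2κ)^(j+1).
State is unnormalized: ∫|u|² dx = 0.021093, and ∫u*·(−ħ² u'') dx = 0.087048, so ⟨p²⟩ = 0.087048 / 0.021093.
⟨p²⟩ = 4.1269.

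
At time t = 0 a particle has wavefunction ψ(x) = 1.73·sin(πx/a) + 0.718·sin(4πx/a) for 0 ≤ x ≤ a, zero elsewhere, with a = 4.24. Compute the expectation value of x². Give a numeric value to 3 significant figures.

⟨x²⟩ = ∫ x²·|ψ|² dx / ∫|ψ|² dx (integrals over the domain).
On 0 ≤ x ≤ a (j ≠ l): ∫sin²(jπx/a) dx = a/2, ∫sin(jπx/a)·sin(lπx/a) dx = 0; diagonal moments ∫x·sin²(jπx/a) dx = a²/4, ∫x²·sin²(jπx/a) dx = a³·(1/6 − 1/(4j²π²)); cross terms ∫x·sin(jπx/a)·sin(lπx/a) dx = 0 for j + l even and −4jla²/(π²(j² − l²)²) for j + l odd, ∫x²·sin(jπx/a)·sin(lπx/a) dx = (−1)^(j+l)·4jla³/(π²(j² − l²)²); higher powers the same way via product-to-sum and parts.
State is unnormalized: ∫|ψ|² dx = 7.4379, and ∫ψ*·x²·ψ dx = 37.366, so ⟨x²⟩ = 37.366 / 7.4379.
⟨x²⟩ = 5.0238.

5.02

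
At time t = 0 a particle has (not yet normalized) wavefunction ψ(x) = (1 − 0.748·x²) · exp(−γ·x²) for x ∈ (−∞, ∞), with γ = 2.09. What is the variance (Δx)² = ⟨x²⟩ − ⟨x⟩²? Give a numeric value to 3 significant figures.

Compute ⟨x⟩ and ⟨x²⟩ separately, then (Δx)² = ⟨x²⟩ − ⟨x⟩².
Expand each integrand as polynomial × e^(−2γx²) and use ∫x^(2j)·e^(−2γx²) dx = (2j−1)!!/(4γ)^j · √(π/(2γ)), odd powers → 0; here √(π/(2γ)) = 0.86694.
Normalization: ∫|ψ|² dx = 0.73262.
⟨x⟩ = 0.0000 and ⟨x²⟩ = 0.082556.
(Δx)² = 0.082556 − (0.0000)² = 0.082556.

0.0826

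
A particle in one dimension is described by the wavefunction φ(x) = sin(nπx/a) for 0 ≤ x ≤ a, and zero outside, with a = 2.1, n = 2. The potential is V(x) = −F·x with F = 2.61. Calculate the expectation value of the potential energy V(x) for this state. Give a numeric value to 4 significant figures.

-2.741

⟨V⟩ = ∫ V(x)·|φ|² dx / ∫|φ|² dx.
With sin²θ = (1 − cos2θ)/2 on 0 ≤ x ≤ a: ∫sin²(nπx/a) dx = a/2, ∫x·sin²(nπx/a) dx = a²/4, ∫x²·sin²(nπx/a) dx = a³·(1/6 − 1/(4n²π²)); higher powers xᵏ the same way, integrating xᵏ·cos(2nπx/a) by parts.
State is unnormalized: ∫|φ|² dx = 1.0500, and ∫φ*·V(x)·φ dx = -2.8775, so ⟨V⟩ = -2.8775 / 1.0500.
⟨V⟩ = -2.7405.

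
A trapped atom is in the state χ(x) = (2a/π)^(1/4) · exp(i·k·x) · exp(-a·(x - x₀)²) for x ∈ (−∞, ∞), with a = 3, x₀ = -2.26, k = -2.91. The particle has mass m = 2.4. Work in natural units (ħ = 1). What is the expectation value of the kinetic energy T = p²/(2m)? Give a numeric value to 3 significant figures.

T = −(ħ²/2m) d²/dx², so ⟨T⟩ = −(ħ²/2m) ∫ χ*·χ'' dx; with m = 2.4.
Gaussian moments (u = x − x₀): ∫u^(2j)·e^(−2au²) du = (2j−1)!!/(4a)^j · √(π/(2a)), odd powers integrate to 0; here √(π/(2a)) = 0.72360. Derivatives: χ′ = (ik − 2au)·χ, χ″ = ((ik − 2au)² − 2a)·χ; the odd-in-u pieces drop out.
⟨T⟩ = 2.3892.

2.39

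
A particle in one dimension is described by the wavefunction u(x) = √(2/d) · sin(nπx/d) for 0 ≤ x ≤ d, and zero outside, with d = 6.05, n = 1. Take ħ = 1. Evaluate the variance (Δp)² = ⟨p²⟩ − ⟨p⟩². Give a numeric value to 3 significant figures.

Compute ⟨p⟩ and ⟨p²⟩ separately; (Δp)² = ⟨p²⟩ − ⟨p⟩².
d/dx sin(nπx/d) = (nπ/d)·cos(nπx/d) and d²/dx² sin(nπx/d) = −(nπ/d)²·sin(nπx/d); on 0 ≤ x ≤ d, ∫sin²(nπx/d) dx = d/2 and ∫sin(nπx/d)·cos(nπx/d) dx = 0.
⟨p⟩ = 0.0000 and ⟨p²⟩ = 0.26964.
(Δp)² = 0.26964 − (0.0000)² = 0.26964.

0.270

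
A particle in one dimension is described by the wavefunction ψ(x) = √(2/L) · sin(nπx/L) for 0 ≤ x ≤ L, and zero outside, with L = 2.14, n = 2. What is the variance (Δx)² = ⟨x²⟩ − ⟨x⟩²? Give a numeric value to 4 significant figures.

Compute ⟨x⟩ and ⟨x²⟩ separately, then (Δx)² = ⟨x²⟩ − ⟨x⟩².
With sin²θ = (1 − cos2θ)/2 on 0 ≤ x ≤ L: ∫sin²(nπx/L) dx = L/2, ∫x·sin²(nπx/L) dx = L²/4, ∫x²·sin²(nπx/L) dx = L³·(1/6 − 1/(4n²π²)); higher powers xᵏ the same way, integrating xᵏ·cos(2nπx/L) by parts.
⟨x⟩ = 1.0700 and ⟨x²⟩ = 1.4685.
(Δx)² = 1.4685 − (1.0700)² = 0.32363.

0.3236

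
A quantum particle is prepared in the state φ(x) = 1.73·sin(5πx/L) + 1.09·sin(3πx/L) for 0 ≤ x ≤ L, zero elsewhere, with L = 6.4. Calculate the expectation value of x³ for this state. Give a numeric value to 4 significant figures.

⟨x³⟩ = ∫ x³·|φ|² dx / ∫|φ|² dx (integrals over the domain).
On 0 ≤ x ≤ L (j ≠ l): ∫sin²(jπx/L) dx = L/2, ∫sin(jπx/L)·sin(lπx/L) dx = 0; diagonal moments ∫x·sin²(jπx/L) dx = L²/4, ∫x²·sin²(jπx/L) dx = L³·(1/6 − 1/(4j²π²)); cross terms ∫x·sin(jπx/L)·sin(lπx/L) dx = 0 for j + l even and −4jlL²/(π²(j² − l²)²) for j + l odd, ∫x²·sin(jπx/L)·sin(lπx/L) dx = (−1)^(j+l)·4jlL³/(π²(j² − l²)²); higher powers the same way via product-to-sum and parts.
State is unnormalized: ∫|φ|² dx = 13.379, and ∫φ*·x³·φ dx = 1086.2, so ⟨x³⟩ = 1086.2 / 13.379.
⟨x³⟩ = 81.183.

81.18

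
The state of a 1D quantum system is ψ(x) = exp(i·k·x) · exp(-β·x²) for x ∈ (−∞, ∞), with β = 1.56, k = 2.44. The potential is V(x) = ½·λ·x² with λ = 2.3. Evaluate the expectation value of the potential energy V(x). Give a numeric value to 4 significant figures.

0.1843

⟨V⟩ = ∫ V(x)·|ψ|² dx / ∫|ψ|² dx.
Gaussian moments: ∫x^(2j)·e^(−2βx²) dx = (2j−1)!!/(4β)^j · √(π/(2β)), odd powers integrate to 0; here √(π/(2β)) = 1.0035.
State is unnormalized: ∫|ψ|² dx = 1.0035, and ∫ψ*·V(x)·ψ dx = 0.18493, so ⟨V⟩ = 0.18493 / 1.0035.
⟨V⟩ = 0.18429.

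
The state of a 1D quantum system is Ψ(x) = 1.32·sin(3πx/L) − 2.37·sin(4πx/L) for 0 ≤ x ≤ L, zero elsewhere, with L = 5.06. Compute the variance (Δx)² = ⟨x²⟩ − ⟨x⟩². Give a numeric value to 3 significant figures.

Compute ⟨x⟩ and ⟨x²⟩ separately, then (Δx)² = ⟨x²⟩ − ⟨x⟩².
On 0 ≤ x ≤ L (j ≠ l): ∫sin²(jπx/L) dx = L/2, ∫sin(jπx/L)·sin(lπx/L) dx = 0; diagonal moments ∫x·sin²(jπx/L) dx = L²/4, ∫x²·sin²(jπx/L) dx = L³·(1/6 − 1/(4j²π²)); cross terms ∫x·sin(jπx/L)·sin(lπx/L) dx = 0 for j + l even and −4jlL²/(π²(j² − l²)²) for j + l odd, ∫x²·sin(jπx/L)·sin(lπx/L) dx = (−1)^(j+l)·4jlL³/(π²(j² − l²)²); higher powers the same way via product-to-sum and parts.
Normalization: ∫|Ψ|² dx = 18.619.
⟨x⟩ = 3.3840 and ⟨x²⟩ = 12.760.
(Δx)² = 12.760 − (3.3840)² = 1.3084.

1.31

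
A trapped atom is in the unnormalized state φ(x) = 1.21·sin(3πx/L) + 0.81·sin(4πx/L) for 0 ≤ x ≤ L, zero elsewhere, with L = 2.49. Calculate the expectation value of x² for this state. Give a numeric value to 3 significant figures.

0.899

⟨x²⟩ = ∫ x²·|φ|² dx / ∫|φ|² dx (integrals over the domain).
On 0 ≤ x ≤ L (j ≠ l): ∫sin²(jπx/L) dx = L/2, ∫sin(jπx/L)·sin(lπx/L) dx = 0; diagonal moments ∫x·sin²(jπx/L) dx = L²/4, ∫x²·sin²(jπx/L) dx = L³·(1/6 − 1/(4j²π²)); cross terms ∫x·sin(jπx/L)·sin(lπx/L) dx = 0 for j + l even and −4jlL²/(π²(j² − l²)²) for j + l odd, ∫x²·sin(jπx/L)·sin(lπx/L) dx = (−1)^(j+l)·4jlL³/(π²(j² − l²)²); higher powers the same way via product-to-sum and parts.
State is unnormalized: ∫|φ|² dx = 2.6396, and ∫φ*·x²·φ dx = 2.3721, so ⟨x²⟩ = 2.3721 / 2.6396.
⟨x²⟩ = 0.89864.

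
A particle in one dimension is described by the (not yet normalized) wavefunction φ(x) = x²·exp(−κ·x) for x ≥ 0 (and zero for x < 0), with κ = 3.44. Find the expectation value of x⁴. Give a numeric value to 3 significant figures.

0.750

⟨x⁴⟩ = ∫ x⁴·|φ|² dx / ∫|φ|² dx (integrals over the domain).
Every integrand reduces to terms xʲ·e^(−2κx) on [0, ∞); use ∫₀^∞ xʲ·e^(−2κx) dx = j!/(2κ)^(j+1).
State is unnormalized: ∫|φ|² dx = 0.0015569, and ∫φ*·x⁴·φ dx = 0.0011674, so ⟨x⁴⟩ = 0.0011674 / 0.0015569.
⟨x⁴⟩ = 0.74982.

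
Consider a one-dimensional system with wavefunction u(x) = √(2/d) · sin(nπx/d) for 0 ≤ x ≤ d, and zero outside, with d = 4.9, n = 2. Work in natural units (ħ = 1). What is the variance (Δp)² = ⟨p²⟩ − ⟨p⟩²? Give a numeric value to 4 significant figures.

1.644

Compute ⟨p⟩ and ⟨p²⟩ separately; (Δp)² = ⟨p²⟩ − ⟨p⟩².
d/dx sin(nπx/d) = (nπ/d)·cos(nπx/d) and d²/dx² sin(nπx/d) = −(nπ/d)²·sin(nπx/d); on 0 ≤ x ≤ d, ∫sin²(nπx/d) dx = d/2 and ∫sin(nπx/d)·cos(nπx/d) dx = 0.
⟨p⟩ = 0.0000 and ⟨p²⟩ = 1.6442.
(Δp)² = 1.6442 − (0.0000)² = 1.6442.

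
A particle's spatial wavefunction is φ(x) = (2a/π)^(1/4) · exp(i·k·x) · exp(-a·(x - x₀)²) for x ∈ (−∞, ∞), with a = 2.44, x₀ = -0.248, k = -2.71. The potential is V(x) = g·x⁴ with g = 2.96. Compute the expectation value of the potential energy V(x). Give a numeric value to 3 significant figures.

0.216

⟨V⟩ = ∫ V(x)·|φ|² dx.
Gaussian moments (u = x − x₀): ∫u^(2j)·e^(−2au²) du = (2j−1)!!/(4a)^j · √(π/(2a)), odd powers integrate to 0; here √(π/(2a)) = 0.80235.
⟨V⟩ = 0.21633.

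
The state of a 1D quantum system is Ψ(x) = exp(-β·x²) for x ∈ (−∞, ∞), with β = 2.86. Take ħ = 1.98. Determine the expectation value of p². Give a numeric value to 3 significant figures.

p² Ψ = −ħ² d²Ψ/dx²; ⟨p²⟩ = −ħ² ∫ Ψ*·Ψ'' dx / ∫|Ψ|² dx.
Gaussian moments: ∫x^(2j)·e^(−2βx²) dx = (2j−1)!!/(4β)^j · √(π/(2β)), odd powers integrate to 0; here √(π/(2β)) = 0.74110. Derivatives: d/dx e^(−βx²) = −2βx·e^(−βx²), d²/dx² e^(−βx²) = (4β²x² − 2β)·e^(−βx²).
State is unnormalized: ∫|Ψ|² dx = 0.74110, and ∫Ψ*·(−ħ² Ψ'') dx = 8.3095, so ⟨p²⟩ = 8.3095 / 0.74110.
⟨p²⟩ = 11.212.

11.2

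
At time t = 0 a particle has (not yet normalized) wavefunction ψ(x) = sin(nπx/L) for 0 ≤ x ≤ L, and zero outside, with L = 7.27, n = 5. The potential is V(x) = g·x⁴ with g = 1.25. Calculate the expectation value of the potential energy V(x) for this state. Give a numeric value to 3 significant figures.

⟨V⟩ = ∫ V(x)·|ψ|² dx / ∫|ψ|² dx.
With sin²θ = (1 − cos2θ)/2 on 0 ≤ x ≤ L: ∫sin²(nπx/L) dx = L/2, ∫x·sin²(nπx/L) dx = L²/4, ∫x²·sin²(nπx/L) dx = L³·(1/6 − 1/(4n²π²)); higher powers xᵏ the same way, integrating xᵏ·cos(2nπx/L) by parts.
State is unnormalized: ∫|ψ|² dx = 3.6350, and ∫ψ*·V(x)·ψ dx = 2487.4, so ⟨V⟩ = 2487.4 / 3.6350.
⟨V⟩ = 684.29.

684.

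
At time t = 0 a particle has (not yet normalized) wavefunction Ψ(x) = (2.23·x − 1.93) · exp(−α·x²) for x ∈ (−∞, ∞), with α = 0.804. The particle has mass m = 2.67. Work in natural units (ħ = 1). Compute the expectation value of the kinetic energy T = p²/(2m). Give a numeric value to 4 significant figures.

T = −(ħ²/2m) d²/dx², so ⟨T⟩ = −(ħ²/2m) ∫ Ψ*·Ψ'' dx / ∫|Ψ|² dx; with m = 2.67.
Expand each integrand as polynomial × e^(−2αx²) and use ∫x^(2j)·e^(−2αx²) dx = (2j−1)!!/(4α)^j · √(π/(2α)), odd powers → 0; here √(π/(2α)) = 1.3978. Differentiate with the product rule, d/dx e^(−αx²) = −2αx·e^(−αx²).
State is unnormalized: ∫|Ψ|² dx = 7.3679, and ∫Ψ*·(−ħ²/2m · Ψ'') dx = 1.7602, so ⟨T⟩ = 1.7602 / 7.3679.
⟨T⟩ = 0.23890.

0.2389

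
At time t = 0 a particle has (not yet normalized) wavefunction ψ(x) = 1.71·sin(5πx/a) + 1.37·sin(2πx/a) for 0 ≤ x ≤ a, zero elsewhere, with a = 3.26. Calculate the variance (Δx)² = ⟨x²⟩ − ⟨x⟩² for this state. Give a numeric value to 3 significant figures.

0.816

Compute ⟨x⟩ and ⟨x²⟩ separately, then (Δx)² = ⟨x²⟩ − ⟨x⟩².
On 0 ≤ x ≤ a (j ≠ l): ∫sin²(jπx/a) dx = a/2, ∫sin(jπx/a)·sin(lπx/a) dx = 0; diagonal moments ∫x·sin²(jπx/a) dx = a²/4, ∫x²·sin²(jπx/a) dx = a³·(1/6 − 1/(4j²π²)); cross terms ∫x·sin(jπx/a)·sin(lπx/a) dx = 0 for j + l even and −4jla²/(π²(j² − l²)²) for j + l odd, ∫x²·sin(jπx/a)·sin(lπx/a) dx = (−1)^(j+l)·4jla³/(π²(j² − l²)²); higher powers the same way via product-to-sum and parts.
Normalization: ∫|ψ|² dx = 7.8256.
⟨x⟩ = 1.5715 and ⟨x²⟩ = 3.2862.
(Δx)² = 3.2862 − (1.5715)² = 0.81648.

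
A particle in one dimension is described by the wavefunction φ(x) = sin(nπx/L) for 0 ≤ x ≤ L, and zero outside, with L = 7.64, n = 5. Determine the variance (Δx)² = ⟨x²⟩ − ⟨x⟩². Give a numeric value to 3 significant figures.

Compute ⟨x⟩ and ⟨x²⟩ separately, then (Δx)² = ⟨x²⟩ − ⟨x⟩².
With sin²θ = (1 − cos2θ)/2 on 0 ≤ x ≤ L: ∫sin²(nπx/L) dx = L/2, ∫x·sin²(nπx/L) dx = L²/4, ∫x²·sin²(nπx/L) dx = L³·(1/6 − 1/(4n²π²)); higher powers xᵏ the same way, integrating xᵏ·cos(2nπx/L) by parts.
Normalization: ∫|φ|² dx = 3.8200.
⟨x⟩ = 3.8200 and ⟨x²⟩ = 19.338.
(Δx)² = 19.338 − (3.8200)² = 4.7459.

4.75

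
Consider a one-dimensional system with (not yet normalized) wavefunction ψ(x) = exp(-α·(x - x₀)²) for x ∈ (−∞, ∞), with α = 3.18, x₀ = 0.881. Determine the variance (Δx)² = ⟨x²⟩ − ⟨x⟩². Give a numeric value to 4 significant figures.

Compute ⟨x⟩ and ⟨x²⟩ separately, then (Δx)² = ⟨x²⟩ − ⟨x⟩².
Gaussian moments (u = x − x₀): ∫u^(2j)·e^(−2αu²) du = (2j−1)!!/(4α)^j · √(π/(2α)), odd powers integrate to 0; here √(π/(2α)) = 0.70282.
Normalization: ∫|ψ|² dx = 0.70282.
⟨x⟩ = 0.88100 and ⟨x²⟩ = 0.85478.
(Δx)² = 0.85478 − (0.88100)² = 0.078616.

0.07862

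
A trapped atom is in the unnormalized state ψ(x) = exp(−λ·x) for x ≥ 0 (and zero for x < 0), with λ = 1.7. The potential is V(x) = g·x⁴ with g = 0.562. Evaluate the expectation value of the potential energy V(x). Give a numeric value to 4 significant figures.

⟨V⟩ = ∫ V(x)·|ψ|² dx / ∫|ψ|² dx.
Every integrand reduces to terms xʲ·e^(−2λx) on [0, ∞); use ∫₀^∞ xʲ·e^(−2λx) dx = j!/(2λ)^(j+1).
State is unnormalized: ∫|ψ|² dx = 0.29412, and ∫ψ*·V(x)·ψ dx = 0.029686, so ⟨V⟩ = 0.029686 / 0.29412.
⟨V⟩ = 0.10093.

0.1009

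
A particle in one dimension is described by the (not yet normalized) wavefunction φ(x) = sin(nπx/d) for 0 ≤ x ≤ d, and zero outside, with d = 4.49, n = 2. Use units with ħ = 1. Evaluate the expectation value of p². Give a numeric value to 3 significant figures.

p² φ = −ħ² d²φ/dx²; ⟨p²⟩ = −ħ² ∫ φ*·φ'' dx / ∫|φ|² dx.
d/dx sin(nπx/d) = (nπ/d)·cos(nπx/d) and d²/dx² sin(nπx/d) = −(nπ/d)²·sin(nπx/d); on 0 ≤ x ≤ d, ∫sin²(nπx/d) dx = d/2 and ∫sin(nπx/d)·cos(nπx/d) dx = 0.
State is unnormalized: ∫|φ|² dx = 2.2450, and ∫φ*·(−ħ² φ'') dx = 4.3963, so ⟨p²⟩ = 4.3963 / 2.2450.
⟨p²⟩ = 1.9582.

1.96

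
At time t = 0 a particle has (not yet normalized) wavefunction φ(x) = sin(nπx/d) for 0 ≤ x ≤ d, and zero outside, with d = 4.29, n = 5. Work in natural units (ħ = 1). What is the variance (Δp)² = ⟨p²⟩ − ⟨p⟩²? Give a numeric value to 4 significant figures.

Compute ⟨p⟩ and ⟨p²⟩ separately; (Δp)² = ⟨p²⟩ − ⟨p⟩².
d/dx sin(nπx/d) = (nπ/d)·cos(nπx/d) and d²/dx² sin(nπx/d) = −(nπ/d)²·sin(nπx/d); on 0 ≤ x ≤ d, ∫sin²(nπx/d) dx = d/2 and ∫sin(nπx/d)·cos(nπx/d) dx = 0.
Normalization: ∫|φ|² dx = 2.1450.
⟨p⟩ = 0.0000 and ⟨p²⟩ = 13.407.
(Δp)² = 13.407 − (0.0000)² = 13.407.

13.41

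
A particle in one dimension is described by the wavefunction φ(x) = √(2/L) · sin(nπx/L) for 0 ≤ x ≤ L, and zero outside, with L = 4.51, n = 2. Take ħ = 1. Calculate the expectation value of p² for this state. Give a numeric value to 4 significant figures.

1.941

p² φ = −ħ² d²φ/dx²; ⟨p²⟩ = −ħ² ∫ φ*·φ'' dx.
d/dx sin(nπx/L) = (nπ/L)·cos(nπx/L) and d²/dx² sin(nπx/L) = −(nπ/L)²·sin(nπx/L); on 0 ≤ x ≤ L, ∫sin²(nπx/L) dx = L/2 and ∫sin(nπx/L)·cos(nπx/L) dx = 0.
⟨p²⟩ = 1.9409.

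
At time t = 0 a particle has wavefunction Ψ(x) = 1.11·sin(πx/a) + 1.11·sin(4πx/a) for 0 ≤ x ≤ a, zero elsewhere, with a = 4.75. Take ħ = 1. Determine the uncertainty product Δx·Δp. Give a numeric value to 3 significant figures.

2.17

Δx = √(⟨x²⟩−⟨x⟩²), Δp = √(⟨p²⟩−⟨p⟩²).
On 0 ≤ x ≤ a (j ≠ l): ∫sin²(jπx/a) dx = a/2, ∫sin(jπx/a)·sin(lπx/a) dx = 0; diagonal moments ∫x·sin²(jπx/a) dx = a²/4, ∫x²·sin²(jπx/a) dx = a³·(1/6 − 1/(4j²π²)); cross terms ∫x·sin(jπx/a)·sin(lπx/a) dx = 0 for j + l even and −4jla²/(π²(j² − l²)²) for j + l odd, ∫x²·sin(jπx/a)·sin(lπx/a) dx = (−1)^(j+l)·4jla³/(π²(j² − l²)²); higher powers the same way via product-to-sum and parts. d²/dx² sin(jπx/a) = −(jπ/a)²·sin(jπx/a); on 0 ≤ x ≤ a, ∫sin²(jπx/a) dx = a/2 and ∫sin(jπx/a)·sin(lπx/a) dx = 0 for j ≠ l, so only diagonal terms survive in ∫|Ψ|² and ∫Ψ·Ψ″; ∫Ψ·Ψ′ dx = [Ψ²/2] between the walls = 0.
Normalization: ∫|Ψ|² dx = 5.8525.
⟨x⟩ = 2.3066, ⟨x²⟩ = 6.5885 ⇒ Δx = 1.1262.
⟨p⟩ = 0.0000, ⟨p²⟩ = 3.7182 ⇒ Δp = 1.9283.
Δx·Δp = 2.1716.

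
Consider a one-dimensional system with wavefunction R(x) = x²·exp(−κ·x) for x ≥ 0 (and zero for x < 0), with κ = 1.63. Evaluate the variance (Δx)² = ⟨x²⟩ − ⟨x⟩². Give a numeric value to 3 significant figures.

0.470

Compute ⟨x⟩ and ⟨x²⟩ separately, then (Δx)² = ⟨x²⟩ − ⟨x⟩².
Every integrand reduces to terms xʲ·e^(−2κx) on [0, ∞); use ∫₀^∞ xʲ·e^(−2κx) dx = j!/(2κ)^(j+1).
Normalization: ∫|R|² dx = 0.065181.
⟨x⟩ = 1.5337 and ⟨x²⟩ = 2.8228.
(Δx)² = 2.8228 − (1.5337)² = 0.47047.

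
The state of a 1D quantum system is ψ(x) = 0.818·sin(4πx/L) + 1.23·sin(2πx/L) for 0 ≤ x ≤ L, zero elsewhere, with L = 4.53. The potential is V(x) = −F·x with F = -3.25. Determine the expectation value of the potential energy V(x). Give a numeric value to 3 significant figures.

⟨V⟩ = ∫ V(x)·|ψ|² dx / ∫|ψ|² dx.
On 0 ≤ x ≤ L (j ≠ l): ∫sin²(jπx/L) dx = L/2, ∫sin(jπx/L)·sin(lπx/L) dx = 0; diagonal moments ∫x·sin²(jπx/L) dx = L²/4, ∫x²·sin²(jπx/L) dx = L³·(1/6 − 1/(4j²π²)); cross terms ∫x·sin(jπx/L)·sin(lπx/L) dx = 0 for j + l even and −4jlL²/(π²(j² − l²)²) for j + l odd, ∫x²·sin(jπx/L)·sin(lπx/L) dx = (−1)^(j+l)·4jlL³/(π²(j² − l²)²); higher powers the same way via product-to-sum and parts.
State is unnormalized: ∫|ψ|² dx = 4.9423, and ∫ψ*·V(x)·ψ dx = 36.381, so ⟨V⟩ = 36.381 / 4.9423.
⟨V⟩ = 7.3613.

7.36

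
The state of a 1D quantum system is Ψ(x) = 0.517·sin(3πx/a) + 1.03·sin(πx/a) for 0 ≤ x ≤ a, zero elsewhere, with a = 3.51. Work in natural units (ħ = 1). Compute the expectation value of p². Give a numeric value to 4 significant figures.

2.091

p² Ψ = −ħ² d²Ψ/dx²; ⟨p²⟩ = −ħ² ∫ Ψ*·Ψ'' dx / ∫|Ψ|² dx.
d²/dx² sin(jπx/a) = −(jπ/a)²·sin(jπx/a); on 0 ≤ x ≤ a, ∫sin²(jπx/a) dx = a/2 and ∫sin(jπx/a)·sin(lπx/a) dx = 0 for j ≠ l, so only diagonal terms survive in ∫|Ψ|² and ∫Ψ·Ψ″; ∫Ψ·Ψ′ dx = [Ψ²/2] between the walls = 0.
State is unnormalized: ∫|Ψ|² dx = 2.3310, and ∫Ψ*·(−ħ² Ψ'') dx = 4.8736, so ⟨p²⟩ = 4.8736 / 2.3310.
⟨p²⟩ = 2.0908.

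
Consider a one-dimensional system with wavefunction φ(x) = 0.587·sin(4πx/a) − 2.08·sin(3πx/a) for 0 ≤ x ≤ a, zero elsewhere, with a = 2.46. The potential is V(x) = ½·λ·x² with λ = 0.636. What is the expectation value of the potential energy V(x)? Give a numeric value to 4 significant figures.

0.8307

⟨V⟩ = ∫ V(x)·|φ|² dx / ∫|φ|² dx.
On 0 ≤ x ≤ a (j ≠ l): ∫sin²(jπx/a) dx = a/2, ∫sin(jπx/a)·sin(lπx/a) dx = 0; diagonal moments ∫x·sin²(jπx/a) dx = a²/4, ∫x²·sin²(jπx/a) dx = a³·(1/6 − 1/(4j²π²)); cross terms ∫x·sin(jπx/a)·sin(lπx/a) dx = 0 for j + l even and −4jla²/(π²(j² − l²)²) for j + l odd, ∫x²·sin(jπx/a)·sin(lπx/a) dx = (−1)^(j+l)·4jla³/(π²(j² − l²)²); higher powers the same way via product-to-sum and parts.
State is unnormalized: ∫|φ|² dx = 5.7453, and ∫φ*·V(x)·φ dx = 4.7726, so ⟨V⟩ = 4.7726 / 5.7453.
⟨V⟩ = 0.83070.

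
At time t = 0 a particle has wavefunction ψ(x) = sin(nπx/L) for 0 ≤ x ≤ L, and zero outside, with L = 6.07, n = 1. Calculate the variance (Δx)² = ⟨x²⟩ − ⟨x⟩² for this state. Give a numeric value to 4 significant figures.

1.204

Compute ⟨x⟩ and ⟨x²⟩ separately, then (Δx)² = ⟨x²⟩ − ⟨x⟩².
With sin²θ = (1 − cos2θ)/2 on 0 ≤ x ≤ L: ∫sin²(nπx/L) dx = L/2, ∫x·sin²(nπx/L) dx = L²/4, ∫x²·sin²(nπx/L) dx = L³·(1/6 − 1/(4n²π²)); higher powers xᵏ the same way, integrating xᵏ·cos(2nπx/L) by parts.
Normalization: ∫|ψ|² dx = 3.0350.
⟨x⟩ = 3.0350 and ⟨x²⟩ = 10.415.
(Δx)² = 10.415 − (3.0350)² = 1.2038.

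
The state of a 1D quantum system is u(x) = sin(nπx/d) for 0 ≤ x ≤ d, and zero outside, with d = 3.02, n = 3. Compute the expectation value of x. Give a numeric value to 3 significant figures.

⟨x⟩ = ∫ x·|u|² dx / ∫|u|² dx (integrals over the domain).
With sin²θ = (1 − cos2θ)/2 on 0 ≤ x ≤ d: ∫sin²(nπx/d) dx = d/2, ∫x·sin²(nπx/d) dx = d²/4, ∫x²·sin²(nπx/d) dx = d³·(1/6 − 1/(4n²π²)); higher powers xᵏ the same way, integrating xᵏ·cos(2nπx/d) by parts.
State is unnormalized: ∫|u|² dx = 1.5100, and ∫u*·x·u dx = 2.2801, so ⟨x⟩ = 2.2801 / 1.5100.
⟨x⟩ = 1.5100.

1.51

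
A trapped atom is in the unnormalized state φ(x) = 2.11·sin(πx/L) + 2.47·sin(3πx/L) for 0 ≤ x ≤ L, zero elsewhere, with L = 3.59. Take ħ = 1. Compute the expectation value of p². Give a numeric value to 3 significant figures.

p² φ = −ħ² d²φ/dx²; ⟨p²⟩ = −ħ² ∫ φ*·φ'' dx / ∫|φ|² dx.
d²/dx² sin(jπx/L) = −(jπ/L)²·sin(jπx/L); on 0 ≤ x ≤ L, ∫sin²(jπx/L) dx = L/2 and ∫sin(jπx/L)·sin(lπx/L) dx = 0 for j ≠ l, so only diagonal terms survive in ∫|φ|² and ∫φ·φ″; ∫φ·φ′ dx = [φ²/2] between the walls = 0.
State is unnormalized: ∫|φ|² dx = 18.943, and ∫φ*·(−ħ² φ'') dx = 81.596, so ⟨p²⟩ = 81.596 / 18.943.
⟨p²⟩ = 4.3075.

4.31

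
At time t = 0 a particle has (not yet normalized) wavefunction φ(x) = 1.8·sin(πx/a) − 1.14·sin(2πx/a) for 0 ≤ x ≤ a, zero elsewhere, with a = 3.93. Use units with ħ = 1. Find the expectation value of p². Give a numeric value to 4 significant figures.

1.188

p² φ = −ħ² d²φ/dx²; ⟨p²⟩ = −ħ² ∫ φ*·φ'' dx / ∫|φ|² dx.
d²/dx² sin(jπx/a) = −(jπ/a)²·sin(jπx/a); on 0 ≤ x ≤ a, ∫sin²(jπx/a) dx = a/2 and ∫sin(jπx/a)·sin(lπx/a) dx = 0 for j ≠ l, so only diagonal terms survive in ∫|φ|² and ∫φ·φ″; ∫φ·φ′ dx = [φ²/2] between the walls = 0.
State is unnormalized: ∫|φ|² dx = 8.9203, and ∫φ*·(−ħ² φ'') dx = 10.596, so ⟨p²⟩ = 10.596 / 8.9203.
⟨p²⟩ = 1.1878.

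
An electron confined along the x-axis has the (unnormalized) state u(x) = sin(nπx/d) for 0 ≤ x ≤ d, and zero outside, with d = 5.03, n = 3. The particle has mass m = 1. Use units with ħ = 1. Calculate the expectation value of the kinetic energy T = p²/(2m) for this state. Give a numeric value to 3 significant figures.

T = −(ħ²/2m) d²/dx², so ⟨T⟩ = −(ħ²/2m) ∫ u*·u'' dx / ∫|u|² dx; with m = 1.
d/dx sin(nπx/d) = (nπ/d)·cos(nπx/d) and d²/dx² sin(nπx/d) = −(nπ/d)²·sin(nπx/d); on 0 ≤ x ≤ d, ∫sin²(nπx/d) dx = d/2 and ∫sin(nπx/d)·cos(nπx/d) dx = 0.
State is unnormalized: ∫|u|² dx = 2.5150, and ∫u*·(−ħ²/2m · u'') dx = 4.4148, so ⟨T⟩ = 4.4148 / 2.5150.
⟨T⟩ = 1.7554.

1.76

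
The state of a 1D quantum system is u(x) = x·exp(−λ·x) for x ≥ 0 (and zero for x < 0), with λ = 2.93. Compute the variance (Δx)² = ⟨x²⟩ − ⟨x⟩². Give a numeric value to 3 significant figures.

Compute ⟨x⟩ and ⟨x²⟩ separately, then (Δx)² = ⟨x²⟩ − ⟨x⟩².
Every integrand reduces to terms xʲ·e^(−2λx) on [0, ∞); use ∫₀^∞ xʲ·e^(−2λx) dx = j!/(2λ)^(j+1).
Normalization: ∫|u|² dx = 0.0099389.
⟨x⟩ = 0.51195 and ⟨x²⟩ = 0.34945.
(Δx)² = 0.34945 − (0.51195)² = 0.087363.

0.0874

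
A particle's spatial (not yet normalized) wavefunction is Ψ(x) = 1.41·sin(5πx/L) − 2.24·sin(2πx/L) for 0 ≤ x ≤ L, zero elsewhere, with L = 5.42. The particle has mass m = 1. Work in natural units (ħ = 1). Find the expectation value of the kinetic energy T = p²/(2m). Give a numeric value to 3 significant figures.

T = −(ħ²/2m) d²/dx², so ⟨T⟩ = −(ħ²/2m) ∫ Ψ*·Ψ'' dx / ∫|Ψ|² dx; with m = 1.
d²/dx² sin(jπx/L) = −(jπ/L)²·sin(jπx/L); on 0 ≤ x ≤ L, ∫sin²(jπx/L) dx = L/2 and ∫sin(jπx/L)·sin(lπx/L) dx = 0 for j ≠ l, so only diagonal terms survive in ∫|Ψ|² and ∫Ψ·Ψ″; ∫Ψ·Ψ′ dx = [Ψ²/2] between the walls = 0.
State is unnormalized: ∫|Ψ|² dx = 18.985, and ∫Ψ*·(−ħ²/2m · Ψ'') dx = 31.763, so ⟨T⟩ = 31.763 / 18.985.
⟨T⟩ = 1.6730.

1.67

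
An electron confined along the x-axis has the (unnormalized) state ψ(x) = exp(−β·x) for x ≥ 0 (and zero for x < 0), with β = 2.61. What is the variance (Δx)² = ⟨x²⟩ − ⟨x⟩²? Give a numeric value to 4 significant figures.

Compute ⟨x⟩ and ⟨x²⟩ separately, then (Δx)² = ⟨x²⟩ − ⟨x⟩².
Every integrand reduces to terms xʲ·e^(−2βx) on [0, ∞); use ∫₀^∞ xʲ·e^(−2βx) dx = j!/(2β)^(j+1).
Normalization: ∫|ψ|² dx = 0.19157.
⟨x⟩ = 0.19157 and ⟨x²⟩ = 0.073399.
(Δx)² = 0.073399 − (0.19157)² = 0.036699.

0.03670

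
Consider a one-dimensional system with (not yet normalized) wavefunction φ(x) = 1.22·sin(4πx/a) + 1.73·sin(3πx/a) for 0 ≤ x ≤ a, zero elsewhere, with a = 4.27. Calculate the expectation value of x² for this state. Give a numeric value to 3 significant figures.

⟨x²⟩ = ∫ x²·|φ|² dx / ∫|φ|² dx (integrals over the domain).
On 0 ≤ x ≤ a (j ≠ l): ∫sin²(jπx/a) dx = a/2, ∫sin(jπx/a)·sin(lπx/a) dx = 0; diagonal moments ∫x·sin²(jπx/a) dx = a²/4, ∫x²·sin²(jπx/a) dx = a³·(1/6 − 1/(4j²π²)); cross terms ∫x·sin(jπx/a)·sin(lπx/a) dx = 0 for j + l even and −4jla²/(π²(j² − l²)²) for j + l odd, ∫x²·sin(jπx/a)·sin(lπx/a) dx = (−1)^(j+l)·4jla³/(π²(j² − l²)²); higher powers the same way via product-to-sum and parts.
State is unnormalized: ∫|φ|² dx = 9.5676, and ∫φ*·x²·φ dx = 24.690, so ⟨x²⟩ = 24.690 / 9.5676.
⟨x²⟩ = 2.5806.

2.58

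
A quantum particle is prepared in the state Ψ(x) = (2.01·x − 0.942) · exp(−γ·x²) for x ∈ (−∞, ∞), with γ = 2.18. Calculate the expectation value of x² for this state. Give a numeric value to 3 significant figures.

0.193

⟨x²⟩ = ∫ x²·|Ψ|² dx / ∫|Ψ|² dx (integrals over the domain).
Expand each integrand as polynomial × e^(−2γx²) and use ∫x^(2j)·e^(−2γx²) dx = (2j−1)!!/(4γ)^j · √(π/(2γ)), odd powers → 0; here √(π/(2γ)) = 0.84885.
State is unnormalized: ∫|Ψ|² dx = 1.1465, and ∫Ψ*·x²·Ψ dx = 0.22169, so ⟨x²⟩ = 0.22169 / 1.1465.
⟨x²⟩ = 0.19335.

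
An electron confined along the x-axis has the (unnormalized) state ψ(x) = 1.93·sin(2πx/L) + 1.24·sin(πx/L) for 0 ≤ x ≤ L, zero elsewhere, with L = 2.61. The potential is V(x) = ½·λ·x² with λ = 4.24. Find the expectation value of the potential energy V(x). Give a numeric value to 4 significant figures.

2.105

⟨V⟩ = ∫ V(x)·|ψ|² dx / ∫|ψ|² dx.
On 0 ≤ x ≤ L (j ≠ l): ∫sin²(jπx/L) dx = L/2, ∫sin(jπx/L)·sin(lπx/L) dx = 0; diagonal moments ∫x·sin²(jπx/L) dx = L²/4, ∫x²·sin²(jπx/L) dx = L³·(1/6 − 1/(4j²π²)); cross terms ∫x·sin(jπx/L)·sin(lπx/L) dx = 0 for j + l even and −4jlL²/(π²(j² − l²)²) for j + l odd, ∫x²·sin(jπx/L)·sin(lπx/L) dx = (−1)^(j+l)·4jlL³/(π²(j² − l²)²); higher powers the same way via product-to-sum and parts.
State is unnormalized: ∫|ψ|² dx = 6.8676, and ∫ψ*·V(x)·ψ dx = 14.454, so ⟨V⟩ = 14.454 / 6.8676.
⟨V⟩ = 2.1047.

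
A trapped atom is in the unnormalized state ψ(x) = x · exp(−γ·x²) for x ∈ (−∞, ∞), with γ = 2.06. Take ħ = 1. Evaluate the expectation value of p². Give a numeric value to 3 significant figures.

p² ψ = −ħ² d²ψ/dx²; ⟨p²⟩ = −ħ² ∫ ψ*·ψ'' dx / ∫|ψ|² dx.
Expand each integrand as polynomial × e^(−2γx²) and use ∫x^(2j)·e^(−2γx²) dx = (2j−1)!!/(4γ)^j · √(π/(2γ)), odd powers → 0; here √(π/(2γ)) = 0.87323. Differentiate with the product rule, d/dx e^(−γx²) = −2γx·e^(−γx²).
State is unnormalized: ∫|ψ|² dx = 0.10597, and ∫ψ*·(−ħ² ψ'') dx = 0.65492, so ⟨p²⟩ = 0.65492 / 0.10597.
⟨p²⟩ = 6.1800.

6.18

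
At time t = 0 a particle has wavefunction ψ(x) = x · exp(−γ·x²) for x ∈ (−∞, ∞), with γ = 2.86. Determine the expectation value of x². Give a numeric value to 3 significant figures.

0.262

⟨x²⟩ = ∫ x²·|ψ|² dx / ∫|ψ|² dx (integrals over the domain).
Expand each integrand as polynomial × e^(−2γx²) and use ∫x^(2j)·e^(−2γx²) dx = (2j−1)!!/(4γ)^j · √(π/(2γ)), odd powers → 0; here √(π/(2γ)) = 0.74110.
State is unnormalized: ∫|ψ|² dx = 0.064781, and ∫ψ*·x²·ψ dx = 0.016988, so ⟨x²⟩ = 0.016988 / 0.064781.
⟨x²⟩ = 0.26224.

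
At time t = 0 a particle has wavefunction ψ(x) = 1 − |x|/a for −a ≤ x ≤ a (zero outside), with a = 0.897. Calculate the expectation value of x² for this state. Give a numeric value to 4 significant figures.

⟨x²⟩ = ∫ x²·|ψ|² dx / ∫|ψ|² dx (integrals over the domain).
ψ is even, so ∫ over [−a, a] = 2∫₀ᵃ with ψ = 1 − x/a there: ∫₀ᵃ (1 − x/a)² dx = a/3, ∫₀ᵃ x²(1 − x/a)² dx = a³/30, ∫₀ᵃ x⁴(1 − x/a)² dx = a⁵/105.
State is unnormalized: ∫|ψ|² dx = 0.59800, and ∫ψ*·x²·ψ dx = 0.048116, so ⟨x²⟩ = 0.048116 / 0.59800.
⟨x²⟩ = 0.080461.

0.08046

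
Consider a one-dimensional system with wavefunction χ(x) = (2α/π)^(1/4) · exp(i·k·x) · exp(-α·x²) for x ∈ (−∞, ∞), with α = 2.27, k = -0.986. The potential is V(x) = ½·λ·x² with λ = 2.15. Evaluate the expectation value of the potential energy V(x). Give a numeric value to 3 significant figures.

0.118

⟨V⟩ = ∫ V(x)·|χ|² dx.
Gaussian moments: ∫x^(2j)·e^(−2αx²) dx = (2j−1)!!/(4α)^j · √(π/(2α)), odd powers integrate to 0; here √(π/(2α)) = 0.83185.
⟨V⟩ = 0.11839.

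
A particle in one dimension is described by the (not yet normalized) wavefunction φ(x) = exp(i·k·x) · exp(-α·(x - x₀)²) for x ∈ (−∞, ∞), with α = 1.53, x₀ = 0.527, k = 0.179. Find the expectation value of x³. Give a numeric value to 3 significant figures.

⟨x³⟩ = ∫ x³·|φ|² dx / ∫|φ|² dx (integrals over the domain).
Gaussian moments (u = x − x₀): ∫u^(2j)·e^(−2αu²) du = (2j−1)!!/(4α)^j · √(π/(2α)), odd powers integrate to 0; here √(π/(2α)) = 1.0132.
State is unnormalized: ∫|φ|² dx = 1.0132, and ∫φ*·x³·φ dx = 0.41006, so ⟨x³⟩ = 0.41006 / 1.0132.
⟨x³⟩ = 0.40470.

0.405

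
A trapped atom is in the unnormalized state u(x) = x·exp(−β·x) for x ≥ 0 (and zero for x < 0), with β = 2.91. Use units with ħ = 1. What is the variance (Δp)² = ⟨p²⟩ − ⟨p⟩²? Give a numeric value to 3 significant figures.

8.47

Compute ⟨p⟩ and ⟨p²⟩ separately; (Δp)² = ⟨p²⟩ − ⟨p⟩².
Differentiate x·exp(−β·x) with the product rule; every integrand then reduces to terms xʲ·e^(−2βx) on [0, ∞), with ∫₀^∞ xʲ·e^(−2βx) dx = j!/(2β)^(j+1).
Normalization: ∫|u|² dx = 0.010145.
⟨p⟩ = 0.0000 and ⟨p²⟩ = 8.4681.
(Δp)² = 8.4681 − (0.0000)² = 8.4681.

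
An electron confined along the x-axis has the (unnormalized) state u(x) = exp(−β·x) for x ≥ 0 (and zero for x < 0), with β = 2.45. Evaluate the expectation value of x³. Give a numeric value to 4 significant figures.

⟨x³⟩ = ∫ x³·|u|² dx / ∫|u|² dx (integrals over the domain).
Every integrand reduces to terms xʲ·e^(−2βx) on [0, ∞); use ∫₀^∞ xʲ·e^(−2βx) dx = j!/(2β)^(j+1).
State is unnormalized: ∫|u|² dx = 0.20408, and ∫u*·x³·u dx = 0.010408, so ⟨x³⟩ = 0.010408 / 0.20408.
⟨x³⟩ = 0.050999.

0.05100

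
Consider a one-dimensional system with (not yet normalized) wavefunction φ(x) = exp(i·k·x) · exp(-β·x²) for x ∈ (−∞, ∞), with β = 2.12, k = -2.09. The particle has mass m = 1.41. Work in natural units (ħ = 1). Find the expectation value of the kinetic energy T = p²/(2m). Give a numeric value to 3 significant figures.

2.30

T = −(ħ²/2m) d²/dx², so ⟨T⟩ = −(ħ²/2m) ∫ φ*·φ'' dx / ∫|φ|² dx; with m = 1.41.
Gaussian moments: ∫x^(2j)·e^(−2βx²) dx = (2j−1)!!/(4β)^j · √(π/(2β)), odd powers integrate to 0; here √(π/(2β)) = 0.86078. Derivatives: φ′ = (ik − 2βx)·φ, φ″ = ((ik − 2βx)² − 2β)·φ; the odd-in-x pieces drop out.
State is unnormalized: ∫|φ|² dx = 0.86078, and ∫φ*·(−ħ²/2m · φ'') dx = 1.9804, so ⟨T⟩ = 1.9804 / 0.86078.
⟨T⟩ = 2.3007.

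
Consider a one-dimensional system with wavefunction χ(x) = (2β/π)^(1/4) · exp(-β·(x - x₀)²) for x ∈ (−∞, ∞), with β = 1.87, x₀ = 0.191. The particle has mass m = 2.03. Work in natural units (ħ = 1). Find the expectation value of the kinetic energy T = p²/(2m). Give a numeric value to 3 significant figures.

T = −(ħ²/2m) d²/dx², so ⟨T⟩ = −(ħ²/2m) ∫ χ*·χ'' dx; with m = 2.03.
Gaussian moments (u = x − x₀): ∫u^(2j)·e^(−2βu²) du = (2j−1)!!/(4β)^j · √(π/(2β)), odd powers integrate to 0; here √(π/(2β)) = 0.91651. Derivatives: d/dx e^(−βu²) = −2βu·e^(−βu²), d²/dx² e^(−βu²) = (4β²u² − 2β)·e^(−βu²).
⟨T⟩ = 0.46059.

0.461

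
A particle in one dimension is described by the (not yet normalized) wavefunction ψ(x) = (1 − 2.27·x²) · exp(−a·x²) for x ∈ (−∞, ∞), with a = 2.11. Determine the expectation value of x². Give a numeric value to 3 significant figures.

⟨x²⟩ = ∫ x²·|ψ|² dx / ∫|ψ|² dx (integrals over the domain).
Expand each integrand as polynomial × e^(−2ax²) and use ∫x^(2j)·e^(−2ax²) dx = (2j−1)!!/(4a)^j · √(π/(2a)), odd powers → 0; here √(π/(2a)) = 0.86282.
State is unnormalized: ∫|ψ|² dx = 0.58594, and ∫ψ*·x²·ψ dx = 0.048183, so ⟨x²⟩ = 0.048183 / 0.58594.
⟨x²⟩ = 0.082233.

0.0822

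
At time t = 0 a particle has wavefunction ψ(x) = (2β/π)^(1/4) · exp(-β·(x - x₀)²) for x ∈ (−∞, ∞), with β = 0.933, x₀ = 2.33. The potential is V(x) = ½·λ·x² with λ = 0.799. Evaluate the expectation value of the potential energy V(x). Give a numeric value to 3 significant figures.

2.28

⟨V⟩ = ∫ V(x)·|ψ|² dx.
Gaussian moments (u = x − x₀): ∫u^(2j)·e^(−2βu²) du = (2j−1)!!/(4β)^j · √(π/(2β)), odd powers integrate to 0; here √(π/(2β)) = 1.2975.
⟨V⟩ = 2.2759.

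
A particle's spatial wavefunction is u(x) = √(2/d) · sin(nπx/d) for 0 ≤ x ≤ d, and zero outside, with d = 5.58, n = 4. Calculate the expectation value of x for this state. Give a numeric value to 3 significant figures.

2.79

⟨x⟩ = ∫ x·|u|² dx (integrals over the domain).
With sin²θ = (1 − cos2θ)/2 on 0 ≤ x ≤ d: ∫sin²(nπx/d) dx = d/2, ∫x·sin²(nπx/d) dx = d²/4, ∫x²·sin²(nπx/d) dx = d³·(1/6 − 1/(4n²π²)); higher powers xᵏ the same way, integrating xᵏ·cos(2nπx/d) by parts.
⟨x⟩ = 2.7900.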